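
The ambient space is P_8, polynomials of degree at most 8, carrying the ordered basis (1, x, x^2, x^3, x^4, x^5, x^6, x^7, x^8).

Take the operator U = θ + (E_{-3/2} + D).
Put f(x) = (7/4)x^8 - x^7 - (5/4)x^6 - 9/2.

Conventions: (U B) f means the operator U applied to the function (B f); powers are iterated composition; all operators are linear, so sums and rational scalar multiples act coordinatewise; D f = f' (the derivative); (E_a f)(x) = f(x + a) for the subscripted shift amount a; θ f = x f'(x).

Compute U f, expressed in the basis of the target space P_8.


g(x) = (63/4)x^8 - 15x^7 + 105x^6 - (1497/4)x^5 + (22275/32)x^4 - 837x^3 + (9963/16)x^2 - (16767/64)x + 44235/1024

θ f = 14x^8 - 7x^7 - (15/2)x^6
E_{-3/2} f = (7/4)x^8 - 22x^7 + (239/2)x^6 - (1467/4)x^5 + (22275/32)x^4 - 837x^3 + (9963/16)x^2 - (16767/64)x + 44235/1024
D f = 14x^7 - 7x^6 - (15/2)x^5
(E_{-3/2} + D) f = (7/4)x^8 - 8x^7 + (225/2)x^6 - (1497/4)x^5 + (22275/32)x^4 - 837x^3 + (9963/16)x^2 - (16767/64)x + 44235/1024
(θ + (E_{-3/2} + D)) f = (63/4)x^8 - 15x^7 + 105x^6 - (1497/4)x^5 + (22275/32)x^4 - 837x^3 + (9963/16)x^2 - (16767/64)x + 44235/1024


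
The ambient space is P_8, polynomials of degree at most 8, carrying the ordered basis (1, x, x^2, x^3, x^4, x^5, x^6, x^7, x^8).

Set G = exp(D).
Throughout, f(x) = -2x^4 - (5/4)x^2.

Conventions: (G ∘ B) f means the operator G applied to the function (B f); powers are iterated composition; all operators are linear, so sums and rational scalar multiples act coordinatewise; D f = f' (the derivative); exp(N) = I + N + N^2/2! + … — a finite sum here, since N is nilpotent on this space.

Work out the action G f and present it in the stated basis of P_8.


order-1 term: -8x^3 - (5/2)x
order-2 term: -12x^2 - 5/4
order-3 term: -8x
order-4 term: -2
the series for exp(D) f terminates at order 4
exp(D) f = -2x^4 - 8x^3 - (53/4)x^2 - (21/2)x - 13/4

the image equals g(x) = -2x^4 - 8x^3 - (53/4)x^2 - (21/2)x - 13/4


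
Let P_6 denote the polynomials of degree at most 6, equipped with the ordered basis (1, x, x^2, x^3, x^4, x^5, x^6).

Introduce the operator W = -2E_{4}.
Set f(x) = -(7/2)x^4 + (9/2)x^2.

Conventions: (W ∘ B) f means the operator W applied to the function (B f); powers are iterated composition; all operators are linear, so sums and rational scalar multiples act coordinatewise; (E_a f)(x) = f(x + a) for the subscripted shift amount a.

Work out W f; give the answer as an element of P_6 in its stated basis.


the image equals g(x) = 7x^4 + 112x^3 + 663x^2 + 1720x + 1648

E_{4} f = -(7/2)x^4 - 56x^3 - (663/2)x^2 - 860x - 824
(-2E_{4}) f = 7x^4 + 112x^3 + 663x^2 + 1720x + 1648


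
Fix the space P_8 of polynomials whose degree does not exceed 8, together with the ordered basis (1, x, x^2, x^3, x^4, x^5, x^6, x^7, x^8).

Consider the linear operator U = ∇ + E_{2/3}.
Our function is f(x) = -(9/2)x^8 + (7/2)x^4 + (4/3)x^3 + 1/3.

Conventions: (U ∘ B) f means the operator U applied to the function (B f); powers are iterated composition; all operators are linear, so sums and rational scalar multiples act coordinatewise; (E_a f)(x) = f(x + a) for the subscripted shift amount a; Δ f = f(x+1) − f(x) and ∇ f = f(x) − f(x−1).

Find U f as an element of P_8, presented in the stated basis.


∇ f = -36x^7 + 126x^6 - 252x^5 + 315x^4 - 238x^3 + 109x^2 - 26x + 7/3
E_{2/3} f = -(9/2)x^8 - 24x^7 - 56x^6 - (224/3)x^5 - (1057/18)x^4 - (608/27)x^3 + (76/81)x^2 + (928/243)x + 907/729
(∇ + E_{2/3}) f = -(9/2)x^8 - 60x^7 + 70x^6 - (980/3)x^5 + (4613/18)x^4 - (7034/27)x^3 + (8905/81)x^2 - (5390/243)x + 2608/729

g(x) = -(9/2)x^8 - 60x^7 + 70x^6 - (980/3)x^5 + (4613/18)x^4 - (7034/27)x^3 + (8905/81)x^2 - (5390/243)x + 2608/729


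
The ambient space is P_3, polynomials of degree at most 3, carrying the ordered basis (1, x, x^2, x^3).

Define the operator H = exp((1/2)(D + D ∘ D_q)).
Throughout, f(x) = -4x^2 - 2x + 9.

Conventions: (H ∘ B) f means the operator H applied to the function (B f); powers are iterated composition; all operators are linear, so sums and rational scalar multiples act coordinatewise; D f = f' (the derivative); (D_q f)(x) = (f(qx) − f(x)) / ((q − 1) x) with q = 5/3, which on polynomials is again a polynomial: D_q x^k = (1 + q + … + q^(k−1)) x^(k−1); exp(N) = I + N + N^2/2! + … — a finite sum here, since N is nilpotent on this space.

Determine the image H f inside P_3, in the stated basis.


g(x) = -4x^2 - 6x + 5/3

order-1 term: -4x - 19/3
order-2 term: -1
the series for exp((1/2)(D + D ∘ D_q)) f terminates at order 2
exp((1/2)(D + D ∘ D_q)) f = -4x^2 - 6x + 5/3


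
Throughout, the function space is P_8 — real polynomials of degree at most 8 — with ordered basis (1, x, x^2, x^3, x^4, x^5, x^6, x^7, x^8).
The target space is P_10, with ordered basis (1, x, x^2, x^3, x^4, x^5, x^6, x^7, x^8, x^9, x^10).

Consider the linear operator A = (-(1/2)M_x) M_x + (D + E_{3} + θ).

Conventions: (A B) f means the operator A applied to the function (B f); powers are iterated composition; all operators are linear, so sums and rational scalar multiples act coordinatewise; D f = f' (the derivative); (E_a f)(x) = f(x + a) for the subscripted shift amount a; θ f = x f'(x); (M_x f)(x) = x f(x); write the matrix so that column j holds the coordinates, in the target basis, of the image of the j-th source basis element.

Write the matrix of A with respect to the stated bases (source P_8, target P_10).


the matrix is [[1, 4, 9, 27, 81, 243, 729, 2187, 6561]; [0, 2, 8, 27, 108, 405, 1458, 5103, 17496]; [-1/2, 0, 3, 12, 54, 270, 1215, 5103, 20412]; [0, -1/2, 0, 4, 16, 90, 540, 2835, 13608]; [0, 0, -1/2, 0, 5, 20, 135, 945, 5670]; [0, 0, 0, -1/2, 0, 6, 24, 189, 1512]; [0, 0, 0, 0, -1/2, 0, 7, 28, 252]; [0, 0, 0, 0, 0, -1/2, 0, 8, 32]; [0, 0, 0, 0, 0, 0, -1/2, 0, 9]; [0, 0, 0, 0, 0, 0, 0, -1/2, 0]; [0, 0, 0, 0, 0, 0, 0, 0, -1/2]] (rows listed top to bottom)

image of 1: -(1/2)x^2 + 1
image of x: -(1/2)x^3 + 2x + 4
image of x^2: -(1/2)x^4 + 3x^2 + 8x + 9
image of x^3: -(1/2)x^5 + 4x^3 + 12x^2 + 27x + 27
image of x^4: -(1/2)x^6 + 5x^4 + 16x^3 + 54x^2 + 108x + 81
image of x^5: -(1/2)x^7 + 6x^5 + 20x^4 + 90x^3 + 270x^2 + 405x + 243
image of x^6: -(1/2)x^8 + 7x^6 + 24x^5 + 135x^4 + 540x^3 + 1215x^2 + 1458x + 729
image of x^7: -(1/2)x^9 + 8x^7 + 28x^6 + 189x^5 + 945x^4 + 2835x^3 + 5103x^2 + 5103x + 2187
image of x^8: -(1/2)x^10 + 9x^8 + 32x^7 + 252x^6 + 1512x^5 + 5670x^4 + 13608x^3 + 20412x^2 + 17496x + 6561
each image's coordinates form column j of the matrix


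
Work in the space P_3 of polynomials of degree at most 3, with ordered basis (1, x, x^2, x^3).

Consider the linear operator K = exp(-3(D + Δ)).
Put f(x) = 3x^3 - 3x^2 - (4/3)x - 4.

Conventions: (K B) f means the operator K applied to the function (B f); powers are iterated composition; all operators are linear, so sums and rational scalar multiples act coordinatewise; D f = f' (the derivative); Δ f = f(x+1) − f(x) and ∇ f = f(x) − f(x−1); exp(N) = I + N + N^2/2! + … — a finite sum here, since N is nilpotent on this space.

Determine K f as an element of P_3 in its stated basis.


the result is g(x) = 3x^3 - 57x^2 + (995/3)x - 590

order-1 term: -54x^2 + 9x + 8
order-2 term: 324x + 54
order-3 term: -648
the series for exp(-3(D + Δ)) f terminates at order 3
exp(-3(D + Δ)) f = 3x^3 - 57x^2 + (995/3)x - 590


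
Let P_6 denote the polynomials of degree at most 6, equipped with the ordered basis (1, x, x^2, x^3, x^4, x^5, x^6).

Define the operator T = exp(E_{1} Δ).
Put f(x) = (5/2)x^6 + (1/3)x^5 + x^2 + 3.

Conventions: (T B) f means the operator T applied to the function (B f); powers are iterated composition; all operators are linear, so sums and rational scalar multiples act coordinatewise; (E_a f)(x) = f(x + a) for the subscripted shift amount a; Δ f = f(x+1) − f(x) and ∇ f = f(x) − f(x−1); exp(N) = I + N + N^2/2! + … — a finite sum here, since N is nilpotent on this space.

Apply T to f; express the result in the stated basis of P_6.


g(x) = (5/2)x^6 + (46/3)x^5 + (455/3)x^4 + (2590/3)x^3 + (20371/6)x^2 + (25291/3)x + 19857/2

order-1 term: 15x^5 + (685/6)x^4 + 360x^3 + (3515/6)x^2 + 492x + 1025/6
order-2 term: (75/2)x^4 + (1360/3)x^3 + (4185/2)x^2 + (13100/3)x + 6947/2
order-3 term: 50x^3 + (2035/3)x^2 + 3105x + 14380/3
order-4 term: (75/2)x^2 + (1355/3)x + 2745/2
order-5 term: 15x + 677/6
order-6 term: 5/2
the series for exp(E_{1} Δ) f terminates at order 6
exp(E_{1} Δ) f = (5/2)x^6 + (46/3)x^5 + (455/3)x^4 + (2590/3)x^3 + (20371/6)x^2 + (25291/3)x + 19857/2


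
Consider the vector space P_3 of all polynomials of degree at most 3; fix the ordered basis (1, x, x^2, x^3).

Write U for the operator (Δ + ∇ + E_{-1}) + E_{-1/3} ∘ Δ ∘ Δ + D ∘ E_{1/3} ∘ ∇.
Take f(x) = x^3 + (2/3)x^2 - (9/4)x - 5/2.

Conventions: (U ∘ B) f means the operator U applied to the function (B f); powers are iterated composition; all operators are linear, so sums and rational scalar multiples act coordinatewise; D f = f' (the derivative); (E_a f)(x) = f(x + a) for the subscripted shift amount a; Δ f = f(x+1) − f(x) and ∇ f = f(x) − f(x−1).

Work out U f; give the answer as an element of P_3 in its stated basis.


the image equals g(x) = x^3 + (11/3)x^2 + (169/12)x + 31/12

Δ f = 3x^2 + (13/3)x - 7/12
∇ f = 3x^2 - (5/3)x - 23/12
E_{-1} f = x^3 - (7/3)x^2 - (7/12)x - 7/12
(Δ + ∇ + E_{-1}) f = x^3 + (11/3)x^2 + (25/12)x - 37/12
Δ f = 3x^2 + (13/3)x - 7/12
Δ Δ f = 6x + 22/3
E_{-1/3} Δ Δ f = 6x + 16/3
∇ f = 3x^2 - (5/3)x - 23/12
E_{1/3} ∇ f = 3x^2 + (1/3)x - 77/36
D E_{1/3} ∇ f = 6x + 1/3
((Δ + ∇ + E_{-1}) + E_{-1/3} ∘ Δ ∘ Δ + D ∘ E_{1/3} ∘ ∇) f = x^3 + (11/3)x^2 + (169/12)x + 31/12


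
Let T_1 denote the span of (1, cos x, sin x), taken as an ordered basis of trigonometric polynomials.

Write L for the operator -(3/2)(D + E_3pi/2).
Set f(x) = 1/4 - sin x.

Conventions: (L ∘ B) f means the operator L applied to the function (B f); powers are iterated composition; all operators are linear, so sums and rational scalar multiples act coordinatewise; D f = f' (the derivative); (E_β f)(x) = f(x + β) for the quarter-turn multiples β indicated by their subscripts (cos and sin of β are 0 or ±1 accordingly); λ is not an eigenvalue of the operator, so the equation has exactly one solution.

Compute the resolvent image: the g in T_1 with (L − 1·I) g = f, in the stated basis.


write g with unknown coordinates in the stated basis and equate coefficients in (L − 1·I) g = f
solving from the highest basis element down gives g = -1/10 + sin x
check: L g = 3/20
so L g − 1·g = 1/4 - sin x = f ✓

the image equals g(x) = -1/10 + sin x


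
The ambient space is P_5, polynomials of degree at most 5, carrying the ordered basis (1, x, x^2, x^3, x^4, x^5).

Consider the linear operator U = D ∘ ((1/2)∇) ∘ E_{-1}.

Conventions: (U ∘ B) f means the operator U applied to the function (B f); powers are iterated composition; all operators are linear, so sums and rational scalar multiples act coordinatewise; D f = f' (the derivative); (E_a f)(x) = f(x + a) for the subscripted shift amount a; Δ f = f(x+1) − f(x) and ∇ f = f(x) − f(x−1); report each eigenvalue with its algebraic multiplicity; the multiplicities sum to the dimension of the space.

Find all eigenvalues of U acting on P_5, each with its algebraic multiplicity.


λ = 0 (multiplicity 6)

image of 1: 0
image of x: 0
image of x^2: 1
image of x^3: 3x - 9/2
image of x^4: 6x^2 - 18x + 14
image of x^5: 10x^3 - 45x^2 + 70x - 75/2
the matrix is upper triangular; its diagonal is (0, 0, 0, 0, 0, 0)
for a triangular matrix the eigenvalues are the diagonal entries, with algebraic multiplicity their repetition count


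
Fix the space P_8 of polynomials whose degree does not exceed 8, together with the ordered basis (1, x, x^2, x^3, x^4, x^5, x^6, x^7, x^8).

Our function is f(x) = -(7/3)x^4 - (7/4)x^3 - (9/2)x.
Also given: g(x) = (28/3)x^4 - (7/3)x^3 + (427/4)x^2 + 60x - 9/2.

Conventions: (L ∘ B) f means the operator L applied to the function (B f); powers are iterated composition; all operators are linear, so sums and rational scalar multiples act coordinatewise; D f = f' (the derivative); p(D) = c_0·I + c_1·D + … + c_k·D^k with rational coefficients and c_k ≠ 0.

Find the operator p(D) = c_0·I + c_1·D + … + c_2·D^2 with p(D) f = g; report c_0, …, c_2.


D^0 f = -(7/3)x^4 - (7/4)x^3 - (9/2)x
D^1 f = -(28/3)x^3 - (21/4)x^2 - 9/2
D^2 f = -28x^2 - (21/2)x
matching coefficients of g against c_0 f + c_1 Df + … from the top degree down determines the c_i
solution: c_0 = -4, c_1 = 1, c_2 = -4

p(D) = -4·I + D − 4·D^2, i.e. c_0 = -4, c_1 = 1, c_2 = -4


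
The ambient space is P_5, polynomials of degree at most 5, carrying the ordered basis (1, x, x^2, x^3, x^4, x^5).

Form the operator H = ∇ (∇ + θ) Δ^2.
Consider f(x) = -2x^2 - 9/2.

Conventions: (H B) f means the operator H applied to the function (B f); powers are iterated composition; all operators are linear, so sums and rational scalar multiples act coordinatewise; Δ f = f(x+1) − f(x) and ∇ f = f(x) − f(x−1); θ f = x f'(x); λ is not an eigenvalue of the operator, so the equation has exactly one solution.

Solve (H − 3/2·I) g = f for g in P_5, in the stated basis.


the result is g(x) = (4/3)x^2 + 3

write g with unknown coordinates in the stated basis and equate coefficients in (H − 3/2·I) g = f
solving from the highest basis element down gives g = (4/3)x^2 + 3
check: H g = 0
so H g − 3/2·g = -2x^2 - 9/2 = f ✓


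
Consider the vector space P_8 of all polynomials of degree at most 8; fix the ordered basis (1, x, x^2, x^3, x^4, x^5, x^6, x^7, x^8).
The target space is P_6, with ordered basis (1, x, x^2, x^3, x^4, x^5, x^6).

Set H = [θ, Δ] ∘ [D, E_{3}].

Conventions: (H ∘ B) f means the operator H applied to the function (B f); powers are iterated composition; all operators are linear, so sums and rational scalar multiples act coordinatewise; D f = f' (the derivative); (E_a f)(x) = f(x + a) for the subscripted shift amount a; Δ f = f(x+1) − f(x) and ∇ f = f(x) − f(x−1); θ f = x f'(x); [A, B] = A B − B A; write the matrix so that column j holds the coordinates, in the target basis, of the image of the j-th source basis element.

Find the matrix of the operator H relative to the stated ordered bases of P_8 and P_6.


image of 1: 0
image of x: 0
image of x^2: 0
image of x^3: 0
image of x^4: 0
image of x^5: 0
image of x^6: 0
image of x^7: 0
image of x^8: 0
each image's coordinates form column j of the matrix

the matrix is [[0, 0, 0, 0, 0, 0, 0, 0, 0]; [0, 0, 0, 0, 0, 0, 0, 0, 0]; [0, 0, 0, 0, 0, 0, 0, 0, 0]; [0, 0, 0, 0, 0, 0, 0, 0, 0]; [0, 0, 0, 0, 0, 0, 0, 0, 0]; [0, 0, 0, 0, 0, 0, 0, 0, 0]; [0, 0, 0, 0, 0, 0, 0, 0, 0]] (rows listed top to bottom)


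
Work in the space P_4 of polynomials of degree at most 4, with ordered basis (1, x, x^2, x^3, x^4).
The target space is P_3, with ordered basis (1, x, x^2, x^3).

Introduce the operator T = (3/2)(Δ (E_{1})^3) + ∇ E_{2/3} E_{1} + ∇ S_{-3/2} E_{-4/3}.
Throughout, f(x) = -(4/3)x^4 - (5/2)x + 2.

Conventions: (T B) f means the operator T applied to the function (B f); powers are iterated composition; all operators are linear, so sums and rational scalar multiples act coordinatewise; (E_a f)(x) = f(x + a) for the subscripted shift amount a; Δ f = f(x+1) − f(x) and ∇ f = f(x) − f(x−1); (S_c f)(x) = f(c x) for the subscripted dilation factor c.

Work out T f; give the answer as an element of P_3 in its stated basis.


E_{1} f = -(4/3)x^4 - (16/3)x^3 - 8x^2 - (47/6)x - 11/6
E_{1} E_{1} f = -(4/3)x^4 - (32/3)x^3 - 32x^2 - (271/6)x - 73/3
E_{1} E_{1} E_{1} f = -(4/3)x^4 - 16x^3 - 72x^2 - (293/2)x - 227/2
Δ (E_{1})^3 f = -(16/3)x^3 - 56x^2 - (592/3)x - 1415/6
((3/2)(Δ (E_{1})^3)) f = -8x^3 - 84x^2 - 296x - 1415/4
E_{1} f = -(4/3)x^4 - (16/3)x^3 - 8x^2 - (47/6)x - 11/6
E_{2/3} E_{1} f = -(4/3)x^4 - (80/9)x^3 - (200/9)x^2 - (4405/162)x - 6053/486
∇ E_{2/3} E_{1} f = -(16/3)x^3 - (56/3)x^2 - (208/9)x - 2029/162
E_{-4/3} f = -(4/3)x^4 + (64/9)x^3 - (128/9)x^2 + (1643/162)x + 272/243
S_{-3/2} E_{-4/3} f = -(27/4)x^4 - 24x^3 - 32x^2 - (1643/108)x + 272/243
∇ S_{-3/2} E_{-4/3} f = -27x^3 - (63/2)x^2 - 19x - 25/54
((3/2)(Δ (E_{1})^3) + ∇ E_{2/3} E_{1} + ∇ S_{-3/2} E_{-4/3}) f = -(121/3)x^3 - (805/6)x^2 - (3043/9)x - 118823/324

the image equals g(x) = -(121/3)x^3 - (805/6)x^2 - (3043/9)x - 118823/324


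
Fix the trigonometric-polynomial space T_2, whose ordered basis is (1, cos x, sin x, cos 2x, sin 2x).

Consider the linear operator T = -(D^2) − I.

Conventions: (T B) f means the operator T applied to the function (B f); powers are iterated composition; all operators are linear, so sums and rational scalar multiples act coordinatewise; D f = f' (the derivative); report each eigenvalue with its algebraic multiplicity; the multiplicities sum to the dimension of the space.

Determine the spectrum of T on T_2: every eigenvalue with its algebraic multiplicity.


image of 1: -1
image of cos x: 0
image of sin x: 0
image of cos 2x: 3cos 2x
image of sin 2x: 3sin 2x
the matrix is diagonal; its diagonal is (-1, 0, 0, 3, 3)
for a triangular matrix the eigenvalues are the diagonal entries, with algebraic multiplicity their repetition count

λ = -1 (multiplicity 1), λ = 0 (multiplicity 2), λ = 3 (multiplicity 2)


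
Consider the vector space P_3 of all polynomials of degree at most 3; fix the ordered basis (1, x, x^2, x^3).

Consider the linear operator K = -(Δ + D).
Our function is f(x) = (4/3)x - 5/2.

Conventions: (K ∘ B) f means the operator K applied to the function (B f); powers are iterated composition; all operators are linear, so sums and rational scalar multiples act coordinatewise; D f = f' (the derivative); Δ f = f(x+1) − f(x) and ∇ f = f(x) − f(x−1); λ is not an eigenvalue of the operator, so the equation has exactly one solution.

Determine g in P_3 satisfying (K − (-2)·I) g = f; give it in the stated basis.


write g with unknown coordinates in the stated basis and equate coefficients in (K − (-2)·I) g = f
solving from the highest basis element down gives g = (2/3)x - 7/12
check: K g = -4/3
so K g − (-2)·g = (4/3)x - 5/2 = f ✓

g(x) = (2/3)x - 7/12


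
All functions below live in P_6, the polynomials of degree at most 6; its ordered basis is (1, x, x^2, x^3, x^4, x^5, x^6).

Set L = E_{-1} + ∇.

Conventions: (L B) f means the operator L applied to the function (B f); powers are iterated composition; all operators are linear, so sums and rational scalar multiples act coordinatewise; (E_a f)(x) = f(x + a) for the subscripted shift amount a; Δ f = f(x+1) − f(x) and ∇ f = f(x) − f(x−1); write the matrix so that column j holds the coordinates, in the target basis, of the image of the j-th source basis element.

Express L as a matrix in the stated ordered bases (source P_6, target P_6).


image of 1: 1
image of x: x
image of x^2: x^2
image of x^3: x^3
image of x^4: x^4
image of x^5: x^5
image of x^6: x^6
each image's coordinates form column j of the matrix

the matrix is [[1, 0, 0, 0, 0, 0, 0]; [0, 1, 0, 0, 0, 0, 0]; [0, 0, 1, 0, 0, 0, 0]; [0, 0, 0, 1, 0, 0, 0]; [0, 0, 0, 0, 1, 0, 0]; [0, 0, 0, 0, 0, 1, 0]; [0, 0, 0, 0, 0, 0, 1]] (rows listed top to bottom)


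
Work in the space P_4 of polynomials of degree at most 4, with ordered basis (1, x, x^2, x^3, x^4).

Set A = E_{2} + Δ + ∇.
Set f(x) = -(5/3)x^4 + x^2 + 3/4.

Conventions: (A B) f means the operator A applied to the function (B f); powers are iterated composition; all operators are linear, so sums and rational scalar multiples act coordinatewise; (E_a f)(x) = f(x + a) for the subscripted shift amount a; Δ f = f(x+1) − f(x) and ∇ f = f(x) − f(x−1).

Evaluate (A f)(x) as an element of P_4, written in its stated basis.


g(x) = -(5/3)x^4 - (80/3)x^3 - 39x^2 - (176/3)x - 263/12

E_{2} f = -(5/3)x^4 - (40/3)x^3 - 39x^2 - (148/3)x - 263/12
Δ f = -(20/3)x^3 - 10x^2 - (14/3)x - 2/3
∇ f = -(20/3)x^3 + 10x^2 - (14/3)x + 2/3
(E_{2} + Δ + ∇) f = -(5/3)x^4 - (80/3)x^3 - 39x^2 - (176/3)x - 263/12


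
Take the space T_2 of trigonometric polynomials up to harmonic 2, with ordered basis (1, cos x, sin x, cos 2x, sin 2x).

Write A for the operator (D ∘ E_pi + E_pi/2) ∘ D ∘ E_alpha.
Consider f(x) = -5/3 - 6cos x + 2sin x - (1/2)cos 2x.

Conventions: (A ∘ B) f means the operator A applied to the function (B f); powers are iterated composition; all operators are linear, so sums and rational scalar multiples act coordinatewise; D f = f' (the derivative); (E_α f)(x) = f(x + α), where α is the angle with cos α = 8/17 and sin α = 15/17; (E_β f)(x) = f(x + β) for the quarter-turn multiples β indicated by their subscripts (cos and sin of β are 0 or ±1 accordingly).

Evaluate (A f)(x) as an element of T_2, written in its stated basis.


E_alpha f = -5/3 - (18/17)cos x + (106/17)sin x + (161/578)cos 2x + (120/289)sin 2x
D E_alpha f = (106/17)cos x + (18/17)sin x + (240/289)cos 2x - (161/289)sin 2x
E_pi (D ∘ E_alpha) f = -(106/17)cos x - (18/17)sin x + (240/289)cos 2x - (161/289)sin 2x
D E_pi (D ∘ E_alpha) f = -(18/17)cos x + (106/17)sin x - (322/289)cos 2x - (480/289)sin 2x
E_pi/2 (D ∘ E_alpha) f = (18/17)cos x - (106/17)sin x - (240/289)cos 2x + (161/289)sin 2x
(D ∘ E_pi + E_pi/2) (D ∘ E_alpha) f = -(562/289)cos 2x - (319/289)sin 2x

the image equals g(x) = -(562/289)cos 2x - (319/289)sin 2x


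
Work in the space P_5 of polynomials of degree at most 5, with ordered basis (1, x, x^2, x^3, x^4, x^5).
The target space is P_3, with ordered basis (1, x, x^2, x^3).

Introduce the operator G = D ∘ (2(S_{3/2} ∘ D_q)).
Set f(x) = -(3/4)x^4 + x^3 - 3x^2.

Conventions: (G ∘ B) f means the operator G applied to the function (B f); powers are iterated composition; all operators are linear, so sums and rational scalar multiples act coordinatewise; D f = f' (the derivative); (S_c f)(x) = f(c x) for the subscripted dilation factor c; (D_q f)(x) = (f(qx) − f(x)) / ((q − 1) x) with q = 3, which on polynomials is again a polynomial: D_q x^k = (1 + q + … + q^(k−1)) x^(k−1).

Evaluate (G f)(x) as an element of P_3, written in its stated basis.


the image equals g(x) = -(1215/2)x^2 + 117x - 36

D_q f = -30x^3 + 13x^2 - 12x
S_{3/2} D_q f = -(405/4)x^3 + (117/4)x^2 - 18x
(2(S_{3/2} ∘ D_q)) f = -(405/2)x^3 + (117/2)x^2 - 36x
D (2(S_{3/2} ∘ D_q)) f = -(1215/2)x^2 + 117x - 36


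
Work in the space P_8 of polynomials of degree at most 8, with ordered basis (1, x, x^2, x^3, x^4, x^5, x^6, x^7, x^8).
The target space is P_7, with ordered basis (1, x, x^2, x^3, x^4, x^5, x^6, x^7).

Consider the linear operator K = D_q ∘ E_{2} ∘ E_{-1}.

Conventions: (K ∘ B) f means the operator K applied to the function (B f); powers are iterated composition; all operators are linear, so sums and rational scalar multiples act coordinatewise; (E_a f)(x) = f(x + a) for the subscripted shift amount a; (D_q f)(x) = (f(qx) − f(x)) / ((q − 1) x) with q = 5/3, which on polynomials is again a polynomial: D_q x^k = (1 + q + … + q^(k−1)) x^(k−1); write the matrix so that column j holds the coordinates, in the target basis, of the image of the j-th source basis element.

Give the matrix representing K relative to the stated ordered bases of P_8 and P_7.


image of 1: 0
image of x: 1
image of x^2: (8/3)x + 2
image of x^3: (49/9)x^2 + 8x + 3
image of x^4: (272/27)x^3 + (196/9)x^2 + 16x + 4
image of x^5: (1441/81)x^4 + (1360/27)x^3 + (490/9)x^2 + (80/3)x + 5
image of x^6: (7448/243)x^5 + (2882/27)x^4 + (1360/9)x^3 + (980/9)x^2 + 40x + 6
image of x^7: (37969/729)x^6 + (52136/243)x^5 + (10087/27)x^4 + (9520/27)x^3 + (1715/9)x^2 + 56x + 7
image of x^8: (192032/2187)x^7 + (303752/729)x^6 + (208544/243)x^5 + (80696/81)x^4 + (19040/27)x^3 + (2744/9)x^2 + (224/3)x + 8
each image's coordinates form column j of the matrix

the matrix is [[0, 1, 2, 3, 4, 5, 6, 7, 8]; [0, 0, 8/3, 8, 16, 80/3, 40, 56, 224/3]; [0, 0, 0, 49/9, 196/9, 490/9, 980/9, 1715/9, 2744/9]; [0, 0, 0, 0, 272/27, 1360/27, 1360/9, 9520/27, 19040/27]; [0, 0, 0, 0, 0, 1441/81, 2882/27, 10087/27, 80696/81]; [0, 0, 0, 0, 0, 0, 7448/243, 52136/243, 208544/243]; [0, 0, 0, 0, 0, 0, 0, 37969/729, 303752/729]; [0, 0, 0, 0, 0, 0, 0, 0, 192032/2187]] (rows listed top to bottom)


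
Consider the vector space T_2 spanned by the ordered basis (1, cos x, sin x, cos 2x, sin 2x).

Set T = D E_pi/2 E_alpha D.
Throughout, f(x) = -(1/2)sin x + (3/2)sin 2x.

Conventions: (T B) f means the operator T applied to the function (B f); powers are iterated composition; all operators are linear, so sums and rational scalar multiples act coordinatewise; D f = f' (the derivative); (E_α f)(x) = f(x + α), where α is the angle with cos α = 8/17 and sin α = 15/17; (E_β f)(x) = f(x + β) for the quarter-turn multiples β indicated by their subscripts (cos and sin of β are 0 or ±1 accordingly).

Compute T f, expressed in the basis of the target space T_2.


D f = -(1/2)cos x + 3cos 2x
E_alpha D f = -(4/17)cos x + (15/34)sin x - (483/289)cos 2x - (720/289)sin 2x
E_pi/2 E_alpha D f = (15/34)cos x + (4/17)sin x + (483/289)cos 2x + (720/289)sin 2x
D (E_pi/2 E_alpha D) f = (4/17)cos x - (15/34)sin x + (1440/289)cos 2x - (966/289)sin 2x

the image equals g(x) = (4/17)cos x - (15/34)sin x + (1440/289)cos 2x - (966/289)sin 2x


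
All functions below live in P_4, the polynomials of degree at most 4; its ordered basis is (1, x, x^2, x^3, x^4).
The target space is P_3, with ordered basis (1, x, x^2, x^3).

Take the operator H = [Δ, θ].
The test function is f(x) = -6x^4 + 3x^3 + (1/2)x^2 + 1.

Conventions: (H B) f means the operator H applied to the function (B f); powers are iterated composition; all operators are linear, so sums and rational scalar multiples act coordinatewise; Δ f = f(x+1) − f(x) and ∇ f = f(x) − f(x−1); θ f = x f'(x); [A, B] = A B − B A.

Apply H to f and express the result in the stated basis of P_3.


the image equals g(x) = -24x^3 - 63x^2 - 53x - 14

θ f = -24x^4 + 9x^3 + x^2
Δ θ f = -96x^3 - 117x^2 - 67x - 14
Δ f = -24x^3 - 27x^2 - 14x - 5/2
θ Δ f = -72x^3 - 54x^2 - 14x
[Δ, θ] f = -24x^3 - 63x^2 - 53x - 14


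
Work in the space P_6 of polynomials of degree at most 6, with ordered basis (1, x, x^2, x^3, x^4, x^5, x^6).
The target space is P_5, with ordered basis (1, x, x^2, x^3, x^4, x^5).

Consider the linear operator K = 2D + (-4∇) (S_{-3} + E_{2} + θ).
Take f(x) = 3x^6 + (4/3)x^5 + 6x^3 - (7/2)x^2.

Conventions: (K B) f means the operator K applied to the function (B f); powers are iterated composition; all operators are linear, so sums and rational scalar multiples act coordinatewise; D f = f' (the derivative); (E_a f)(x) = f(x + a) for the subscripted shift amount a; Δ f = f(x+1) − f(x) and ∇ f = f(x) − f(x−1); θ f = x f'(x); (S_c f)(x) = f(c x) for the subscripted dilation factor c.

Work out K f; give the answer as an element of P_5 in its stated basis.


the image equals g(x) = -52956x^5 + (414280/3)x^4 - (572800/3)x^3 + 143612x^2 - (190562/3)x + 9464

D f = 18x^5 + (20/3)x^4 + 18x^2 - 7x
(2D) f = 36x^5 + (40/3)x^4 + 36x^2 - 14x
S_{-3} f = 2187x^6 - 324x^5 - 162x^3 - (63/2)x^2
E_{2} f = 3x^6 + (112/3)x^5 + (580/3)x^4 + (1618/3)x^3 + (5155/6)x^2 + (2222/3)x + 806/3
θ f = 18x^6 + (20/3)x^5 + 18x^3 - 7x^2
(S_{-3} + E_{2} + θ) f = 2208x^6 - 280x^5 + (580/3)x^4 + (1186/3)x^3 + (2462/3)x^2 + (2222/3)x + 806/3
∇ (S_{-3} + E_{2} + θ) f = 13248x^5 - 34520x^4 + (143200/3)x^3 - 35894x^2 + (47630/3)x - 2366
(-4∇) (S_{-3} + E_{2} + θ) f = -52992x^5 + 138080x^4 - (572800/3)x^3 + 143576x^2 - (190520/3)x + 9464
(2D + (-4∇) (S_{-3} + E_{2} + θ)) f = -52956x^5 + (414280/3)x^4 - (572800/3)x^3 + 143612x^2 - (190562/3)x + 9464


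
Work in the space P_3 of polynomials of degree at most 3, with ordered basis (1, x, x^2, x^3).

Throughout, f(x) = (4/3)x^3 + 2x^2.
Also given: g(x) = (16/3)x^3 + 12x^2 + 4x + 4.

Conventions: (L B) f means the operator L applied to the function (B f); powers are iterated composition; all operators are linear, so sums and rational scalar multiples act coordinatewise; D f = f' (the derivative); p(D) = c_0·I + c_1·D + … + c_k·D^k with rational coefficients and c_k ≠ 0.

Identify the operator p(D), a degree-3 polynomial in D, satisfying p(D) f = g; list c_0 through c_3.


D^0 f = (4/3)x^3 + 2x^2
D^1 f = 4x^2 + 4x
D^2 f = 8x + 4
D^3 f = 8
matching coefficients of g against c_0 f + c_1 Df + … from the top degree down determines the c_i
solution: c_0 = 4, c_1 = 1, c_2 = 0, c_3 = 1/2

p(D) = 4·I + D + (1/2)·D^3, i.e. c_0 = 4, c_1 = 1, c_2 = 0, c_3 = 1/2


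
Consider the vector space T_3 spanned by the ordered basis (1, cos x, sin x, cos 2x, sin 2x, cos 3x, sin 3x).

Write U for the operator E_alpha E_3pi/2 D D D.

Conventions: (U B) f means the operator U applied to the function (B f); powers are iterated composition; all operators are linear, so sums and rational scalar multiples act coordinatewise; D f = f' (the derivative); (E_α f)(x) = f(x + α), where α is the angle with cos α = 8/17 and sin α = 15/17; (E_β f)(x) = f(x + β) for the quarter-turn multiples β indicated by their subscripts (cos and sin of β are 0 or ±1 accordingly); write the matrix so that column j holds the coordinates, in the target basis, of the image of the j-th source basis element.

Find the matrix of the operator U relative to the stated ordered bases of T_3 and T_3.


the matrix is [[0, 0, 0, 0, 0, 0, 0]; [0, -8/17, -15/17, 0, 0, 0, 0]; [0, 15/17, -8/17, 0, 0, 0, 0]; [0, 0, 0, -1920/289, -1288/289, 0, 0]; [0, 0, 0, 1288/289, -1920/289, 0, 0]; [0, 0, 0, 0, 0, -131976/4913, -13365/4913]; [0, 0, 0, 0, 0, 13365/4913, -131976/4913]] (rows listed top to bottom)

image of 1: 0
image of cos x: -(8/17)cos x + (15/17)sin x
image of sin x: -(15/17)cos x - (8/17)sin x
image of cos 2x: -(1920/289)cos 2x + (1288/289)sin 2x
image of sin 2x: -(1288/289)cos 2x - (1920/289)sin 2x
image of cos 3x: -(131976/4913)cos 3x + (13365/4913)sin 3x
image of sin 3x: -(13365/4913)cos 3x - (131976/4913)sin 3x
each image's coordinates form column j of the matrix


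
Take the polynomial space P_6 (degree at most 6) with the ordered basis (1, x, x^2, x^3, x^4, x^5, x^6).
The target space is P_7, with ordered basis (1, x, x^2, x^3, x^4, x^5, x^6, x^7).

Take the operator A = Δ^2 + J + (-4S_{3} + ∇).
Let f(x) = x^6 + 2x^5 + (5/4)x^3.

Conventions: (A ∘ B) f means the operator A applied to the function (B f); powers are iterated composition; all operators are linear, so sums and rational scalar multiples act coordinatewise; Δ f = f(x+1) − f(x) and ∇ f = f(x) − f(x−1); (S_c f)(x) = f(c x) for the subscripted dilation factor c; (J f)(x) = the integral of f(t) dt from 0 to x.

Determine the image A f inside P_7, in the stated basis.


g(x) = (1/7)x^7 - (8747/3)x^6 - 1938x^5 + (405/16)x^4 + 25x^3 + (1355/4)x^2 + (1279/4)x + 527/4

Δ f = 6x^5 + 25x^4 + 40x^3 + (155/4)x^2 + (79/4)x + 17/4
Δ Δ f = 30x^4 + 160x^3 + 330x^2 + (655/2)x + 259/2
J f = (1/7)x^7 + (1/3)x^6 + (5/16)x^4
S_{3} f = 729x^6 + 486x^5 + (135/4)x^3
(-4S_{3}) f = -2916x^6 - 1944x^5 - 135x^3
∇ f = 6x^5 - 5x^4 + (35/4)x^2 - (31/4)x + 9/4
(-4S_{3} + ∇) f = -2916x^6 - 1938x^5 - 5x^4 - 135x^3 + (35/4)x^2 - (31/4)x + 9/4
(Δ^2 + J + (-4S_{3} + ∇)) f = (1/7)x^7 - (8747/3)x^6 - 1938x^5 + (405/16)x^4 + 25x^3 + (1355/4)x^2 + (1279/4)x + 527/4


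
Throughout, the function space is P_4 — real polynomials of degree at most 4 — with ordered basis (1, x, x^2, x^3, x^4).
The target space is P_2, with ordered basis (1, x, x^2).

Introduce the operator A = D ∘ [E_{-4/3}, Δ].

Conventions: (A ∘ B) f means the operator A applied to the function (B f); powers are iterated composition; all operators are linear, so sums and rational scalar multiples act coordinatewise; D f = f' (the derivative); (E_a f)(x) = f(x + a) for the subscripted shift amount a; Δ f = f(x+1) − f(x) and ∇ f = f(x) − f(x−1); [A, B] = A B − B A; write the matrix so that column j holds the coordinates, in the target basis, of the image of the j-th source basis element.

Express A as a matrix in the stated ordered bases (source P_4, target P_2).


the matrix is [[0, 0, 0, 0, 0]; [0, 0, 0, 0, 0]; [0, 0, 0, 0, 0]] (rows listed top to bottom)

image of 1: 0
image of x: 0
image of x^2: 0
image of x^3: 0
image of x^4: 0
each image's coordinates form column j of the matrix


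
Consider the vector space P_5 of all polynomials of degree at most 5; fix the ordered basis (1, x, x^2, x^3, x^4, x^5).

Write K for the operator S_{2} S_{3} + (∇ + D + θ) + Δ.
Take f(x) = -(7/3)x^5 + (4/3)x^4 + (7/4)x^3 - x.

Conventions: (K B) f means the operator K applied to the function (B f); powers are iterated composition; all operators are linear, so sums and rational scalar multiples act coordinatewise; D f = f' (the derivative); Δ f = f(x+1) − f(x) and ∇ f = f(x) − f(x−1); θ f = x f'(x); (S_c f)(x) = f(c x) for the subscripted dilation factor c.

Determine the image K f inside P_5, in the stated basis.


the result is g(x) = -(54467/3)x^5 + (5095/3)x^4 + (1597/4)x^3 - (371/12)x^2 + (11/3)x - 25/6

S_{3} f = -567x^5 + 108x^4 + (189/4)x^3 - 3x
S_{2} S_{3} f = -18144x^5 + 1728x^4 + 378x^3 - 6x
∇ f = -(35/3)x^4 + (86/3)x^3 - (313/12)x^2 + (47/4)x - 35/12
D f = -(35/3)x^4 + (16/3)x^3 + (21/4)x^2 - 1
θ f = -(35/3)x^5 + (16/3)x^4 + (21/4)x^3 - x
(∇ + D + θ) f = -(35/3)x^5 - 18x^4 + (157/4)x^3 - (125/6)x^2 + (43/4)x - 47/12
Δ f = -(35/3)x^4 - 18x^3 - (121/12)x^2 - (13/12)x - 1/4
(S_{2} S_{3} + (∇ + D + θ) + Δ) f = -(54467/3)x^5 + (5095/3)x^4 + (1597/4)x^3 - (371/12)x^2 + (11/3)x - 25/6


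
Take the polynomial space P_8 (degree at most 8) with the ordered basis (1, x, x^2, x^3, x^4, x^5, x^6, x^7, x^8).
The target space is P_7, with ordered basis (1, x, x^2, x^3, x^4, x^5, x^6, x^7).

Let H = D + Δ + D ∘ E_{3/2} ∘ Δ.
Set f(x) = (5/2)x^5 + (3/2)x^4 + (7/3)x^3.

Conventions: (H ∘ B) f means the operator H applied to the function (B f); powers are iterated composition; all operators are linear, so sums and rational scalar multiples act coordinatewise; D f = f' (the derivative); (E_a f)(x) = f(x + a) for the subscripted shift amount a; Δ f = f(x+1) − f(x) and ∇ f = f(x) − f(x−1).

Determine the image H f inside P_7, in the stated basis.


D f = (25/2)x^4 + 6x^3 + 7x^2
Δ f = (25/2)x^4 + 31x^3 + 41x^2 + (51/2)x + 19/3
Δ f = (25/2)x^4 + 31x^3 + 41x^2 + (51/2)x + 19/3
E_{3/2} Δ f = (25/2)x^4 + 106x^3 + (1397/4)x^2 + (1053/2)x + 29255/96
D E_{3/2} Δ f = 50x^3 + 318x^2 + (1397/2)x + 1053/2
(D + Δ + D ∘ E_{3/2} ∘ Δ) f = 25x^4 + 87x^3 + 366x^2 + 724x + 3197/6

the result is g(x) = 25x^4 + 87x^3 + 366x^2 + 724x + 3197/6


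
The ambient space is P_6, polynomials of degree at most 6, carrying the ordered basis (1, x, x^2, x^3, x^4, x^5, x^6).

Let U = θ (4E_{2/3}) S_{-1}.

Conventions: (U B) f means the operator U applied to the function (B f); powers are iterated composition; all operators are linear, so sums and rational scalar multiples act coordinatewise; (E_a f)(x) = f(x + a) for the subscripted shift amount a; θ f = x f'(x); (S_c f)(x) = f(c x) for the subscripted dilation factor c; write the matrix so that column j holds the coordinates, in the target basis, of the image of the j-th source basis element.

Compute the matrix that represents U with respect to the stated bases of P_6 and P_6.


the matrix is [[0, 0, 0, 0, 0, 0, 0]; [0, -4, 16/3, -16/3, 128/27, -320/81, 256/81]; [0, 0, 8, -16, 64/3, -640/27, 640/27]; [0, 0, 0, -12, 32, -160/3, 640/9]; [0, 0, 0, 0, 16, -160/3, 320/3]; [0, 0, 0, 0, 0, -20, 80]; [0, 0, 0, 0, 0, 0, 24]] (rows listed top to bottom)

image of 1: 0
image of x: -4x
image of x^2: 8x^2 + (16/3)x
image of x^3: -12x^3 - 16x^2 - (16/3)x
image of x^4: 16x^4 + 32x^3 + (64/3)x^2 + (128/27)x
image of x^5: -20x^5 - (160/3)x^4 - (160/3)x^3 - (640/27)x^2 - (320/81)x
image of x^6: 24x^6 + 80x^5 + (320/3)x^4 + (640/9)x^3 + (640/27)x^2 + (256/81)x
each image's coordinates form column j of the matrix


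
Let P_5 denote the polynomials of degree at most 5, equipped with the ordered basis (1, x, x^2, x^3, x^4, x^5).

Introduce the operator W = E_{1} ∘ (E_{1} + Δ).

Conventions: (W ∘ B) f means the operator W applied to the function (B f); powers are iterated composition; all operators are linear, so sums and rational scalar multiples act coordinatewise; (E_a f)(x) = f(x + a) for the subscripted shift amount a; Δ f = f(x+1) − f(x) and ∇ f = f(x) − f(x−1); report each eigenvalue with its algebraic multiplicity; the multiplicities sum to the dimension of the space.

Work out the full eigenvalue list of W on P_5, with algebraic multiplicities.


λ = 1 (multiplicity 6)

image of 1: 1
image of x: x + 3
image of x^2: x^2 + 6x + 7
image of x^3: x^3 + 9x^2 + 21x + 15
image of x^4: x^4 + 12x^3 + 42x^2 + 60x + 31
image of x^5: x^5 + 15x^4 + 70x^3 + 150x^2 + 155x + 63
the matrix is upper triangular; its diagonal is (1, 1, 1, 1, 1, 1)
for a triangular matrix the eigenvalues are the diagonal entries, with algebraic multiplicity their repetition count


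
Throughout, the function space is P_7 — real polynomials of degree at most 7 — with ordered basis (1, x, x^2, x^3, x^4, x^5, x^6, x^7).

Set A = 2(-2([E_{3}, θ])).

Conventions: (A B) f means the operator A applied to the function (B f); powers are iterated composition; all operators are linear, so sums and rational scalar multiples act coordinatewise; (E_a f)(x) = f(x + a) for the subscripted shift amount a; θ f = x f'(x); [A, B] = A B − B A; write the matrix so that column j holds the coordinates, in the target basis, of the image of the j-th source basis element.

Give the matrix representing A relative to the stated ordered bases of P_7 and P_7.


the matrix is [[0, -12, -72, -324, -1296, -4860, -17496, -61236]; [0, 0, -24, -216, -1296, -6480, -29160, -122472]; [0, 0, 0, -36, -432, -3240, -19440, -102060]; [0, 0, 0, 0, -48, -720, -6480, -45360]; [0, 0, 0, 0, 0, -60, -1080, -11340]; [0, 0, 0, 0, 0, 0, -72, -1512]; [0, 0, 0, 0, 0, 0, 0, -84]; [0, 0, 0, 0, 0, 0, 0, 0]] (rows listed top to bottom)

image of 1: 0
image of x: -12
image of x^2: -24x - 72
image of x^3: -36x^2 - 216x - 324
image of x^4: -48x^3 - 432x^2 - 1296x - 1296
image of x^5: -60x^4 - 720x^3 - 3240x^2 - 6480x - 4860
image of x^6: -72x^5 - 1080x^4 - 6480x^3 - 19440x^2 - 29160x - 17496
image of x^7: -84x^6 - 1512x^5 - 11340x^4 - 45360x^3 - 102060x^2 - 122472x - 61236
each image's coordinates form column j of the matrix


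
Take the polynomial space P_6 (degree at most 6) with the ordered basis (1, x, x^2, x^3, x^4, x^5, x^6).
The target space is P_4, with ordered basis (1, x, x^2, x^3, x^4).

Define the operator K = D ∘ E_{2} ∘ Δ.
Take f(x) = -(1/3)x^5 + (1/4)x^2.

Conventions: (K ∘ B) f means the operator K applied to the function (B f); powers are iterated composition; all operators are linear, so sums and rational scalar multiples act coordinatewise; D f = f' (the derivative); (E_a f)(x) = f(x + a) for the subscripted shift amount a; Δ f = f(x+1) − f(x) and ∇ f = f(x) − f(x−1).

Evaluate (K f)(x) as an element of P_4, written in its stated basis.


Δ f = -(5/3)x^4 - (10/3)x^3 - (10/3)x^2 - (7/6)x - 1/12
E_{2} Δ f = -(5/3)x^4 - (50/3)x^3 - (190/3)x^2 - (647/6)x - 829/12
D E_{2} Δ f = -(20/3)x^3 - 50x^2 - (380/3)x - 647/6

g(x) = -(20/3)x^3 - 50x^2 - (380/3)x - 647/6


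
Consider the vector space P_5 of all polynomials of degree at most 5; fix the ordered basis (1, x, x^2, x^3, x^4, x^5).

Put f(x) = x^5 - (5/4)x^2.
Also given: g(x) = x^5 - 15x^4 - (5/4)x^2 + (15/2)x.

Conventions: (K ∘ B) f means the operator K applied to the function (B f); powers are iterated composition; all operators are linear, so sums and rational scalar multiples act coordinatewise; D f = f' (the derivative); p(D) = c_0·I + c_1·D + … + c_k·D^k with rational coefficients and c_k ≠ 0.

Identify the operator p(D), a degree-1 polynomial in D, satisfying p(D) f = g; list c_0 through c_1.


D^0 f = x^5 - (5/4)x^2
D^1 f = 5x^4 - (5/2)x
matching coefficients of g against c_0 f + c_1 Df + … from the top degree down determines the c_i
solution: c_0 = 1, c_1 = -3

c_0 = 1, c_1 = -3


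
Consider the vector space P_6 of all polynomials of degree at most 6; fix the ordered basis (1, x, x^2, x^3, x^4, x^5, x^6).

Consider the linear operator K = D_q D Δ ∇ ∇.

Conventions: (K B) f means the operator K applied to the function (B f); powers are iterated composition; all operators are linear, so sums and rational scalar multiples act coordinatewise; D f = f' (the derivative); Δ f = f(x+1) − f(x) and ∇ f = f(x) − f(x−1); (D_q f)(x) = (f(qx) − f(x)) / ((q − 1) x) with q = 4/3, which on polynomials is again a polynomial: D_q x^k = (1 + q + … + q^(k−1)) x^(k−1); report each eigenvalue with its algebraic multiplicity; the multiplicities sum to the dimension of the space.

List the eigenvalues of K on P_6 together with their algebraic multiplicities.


image of 1: 0
image of x: 0
image of x^2: 0
image of x^3: 0
image of x^4: 0
image of x^5: 120
image of x^6: 840x - 360
the matrix is upper triangular; its diagonal is (0, 0, 0, 0, 0, 0, 0)
for a triangular matrix the eigenvalues are the diagonal entries, with algebraic multiplicity their repetition count

λ = 0 (multiplicity 7)
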